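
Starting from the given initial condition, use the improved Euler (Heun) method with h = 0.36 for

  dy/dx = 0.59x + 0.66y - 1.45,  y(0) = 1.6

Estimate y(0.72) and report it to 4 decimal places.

1.4126

Heun: k1 = f(x_n, y_n); k2 = f(x_n + h, y_n + h·k1); y_{n+1} = y_n + (h/2)·(k1 + k2).
x=0.000000, y=1.600000:
  k1 = f(0.000000, 1.600000) = -0.394000
  k2 = f(0.360000, 1.458160) = -0.275214
  y ← 1.600000 + (0.36/2)·(-0.394000 + (-0.275214)) = 1.479541
x=0.360000, y=1.479541:
  k1 = f(0.360000, 1.479541) = -0.261103
  k2 = f(0.720000, 1.385544) = -0.110741
  y ← 1.479541 + (0.36/2)·(-0.261103 + (-0.110741)) = 1.412610
y(0.72) ≈ 1.4126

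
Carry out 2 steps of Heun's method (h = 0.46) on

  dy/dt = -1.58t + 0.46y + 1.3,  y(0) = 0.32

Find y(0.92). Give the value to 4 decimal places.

Heun: k1 = f(t_n, y_n); k2 = f(t_n + h, y_n + h·k1); y_{n+1} = y_n + (h/2)·(k1 + k2).
t=0.000000, y=0.320000:
  k1 = f(0.000000, 0.320000) = 1.447200
  k2 = f(0.460000, 0.985712) = 1.026628
  y ← 0.320000 + (0.46/2)·(1.447200 + 1.026628) = 0.888980
t=0.460000, y=0.888980:
  k1 = f(0.460000, 0.888980) = 0.982131
  k2 = f(0.920000, 1.340761) = 0.463150
  y ← 0.888980 + (0.46/2)·(0.982131 + 0.463150) = 1.221395
y(0.92) ≈ 1.2214

1.2214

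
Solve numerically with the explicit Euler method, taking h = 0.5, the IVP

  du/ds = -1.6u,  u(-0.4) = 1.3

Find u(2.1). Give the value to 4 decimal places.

0.0004

Euler: u_{n+1} = u_n + h·f(s_n, u_n).
s=-0.400000, u=1.300000: f=-2.080000 → u ← 1.300000 + 0.5·(-2.080000) = 0.260000
s=0.100000, u=0.260000: f=-0.416000 → u ← 0.260000 + 0.5·(-0.416000) = 0.052000
s=0.600000, u=0.052000: f=-0.083200 → u ← 0.052000 + 0.5·(-0.083200) = 0.010400
s=1.100000, u=0.010400: f=-0.016640 → u ← 0.010400 + 0.5·(-0.016640) = 0.002080
s=1.600000, u=0.002080: f=-0.003328 → u ← 0.002080 + 0.5·(-0.003328) = 0.000416
u(2.1) ≈ 0.0004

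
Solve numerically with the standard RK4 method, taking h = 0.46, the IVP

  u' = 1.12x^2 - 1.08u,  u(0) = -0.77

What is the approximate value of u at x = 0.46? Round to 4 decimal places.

RK4: k1 = f(x_n, u_n); k2 = f(x_n + h/2, u_n + (h/2)·k1); k3 = f(x_n + h/2, u_n + (h/2)·k2); k4 = f(x_n + h, u_n + h·k3); u_{n+1} = u_n + (h/6)·(k1 + 2k2 + 2k3 + k4).
x=0.000000, u=-0.770000:
  k1 = f(0.000000, -0.770000) = 0.831600
  k2 = f(0.230000, -0.578732) = 0.684279
  k3 = f(0.230000, -0.612616) = 0.720873
  k4 = f(0.460000, -0.438398) = 0.710462
  u ← -0.770000 + (0.46/6)·(k1 + 2k2 + 2k3 + k4) = -0.436319
u(0.46) ≈ -0.4363

-0.4363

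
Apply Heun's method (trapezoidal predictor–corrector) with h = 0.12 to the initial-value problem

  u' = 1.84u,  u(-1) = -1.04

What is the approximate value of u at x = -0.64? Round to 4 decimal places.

Heun: k1 = f(x_n, u_n); k2 = f(x_n + h, u_n + h·k1); u_{n+1} = u_n + (h/2)·(k1 + k2).
x=-1.000000, u=-1.040000:
  k1 = f(-1.000000, -1.040000) = -1.913600
  k2 = f(-0.880000, -1.269632) = -2.336123
  u ← -1.040000 + (0.12/2)·(-1.913600 + (-2.336123)) = -1.294983
x=-0.880000, u=-1.294983:
  k1 = f(-0.880000, -1.294983) = -2.382769
  k2 = f(-0.760000, -1.580916) = -2.908885
  u ← -1.294983 + (0.12/2)·(-2.382769 + (-2.908885)) = -1.612483
x=-0.760000, u=-1.612483:
  k1 = f(-0.760000, -1.612483) = -2.966968
  k2 = f(-0.640000, -1.968519) = -3.622075
  u ← -1.612483 + (0.12/2)·(-2.966968 + (-3.622075)) = -2.007825
u(-0.64) ≈ -2.0078

-2.0078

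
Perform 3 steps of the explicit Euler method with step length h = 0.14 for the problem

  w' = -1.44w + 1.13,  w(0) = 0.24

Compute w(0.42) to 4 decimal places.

Euler: w_{n+1} = w_n + h·f(x_n, w_n).
x=0.000000, w=0.240000: f=0.784400 → w ← 0.240000 + 0.14·0.784400 = 0.349816
x=0.140000, w=0.349816: f=0.626265 → w ← 0.349816 + 0.14·0.626265 = 0.437493
x=0.280000, w=0.437493: f=0.500010 → w ← 0.437493 + 0.14·0.500010 = 0.507494
w(0.42) ≈ 0.5075

0.5075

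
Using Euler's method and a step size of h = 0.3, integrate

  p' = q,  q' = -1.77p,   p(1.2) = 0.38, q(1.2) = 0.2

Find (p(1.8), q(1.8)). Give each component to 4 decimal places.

0.4395, -0.2354

Euler on (p,q): p_{n+1} = p_n + h·p', q_{n+1} = q_n + h·q'.
1.200000: (0.380000, 0.200000); f=(0.200000, -0.672600) → (0.440000, -0.001780)
1.500000: (0.440000, -0.001780); f=(-0.001780, -0.778800) → (0.439466, -0.235420)
(p(1.8), q(1.8)) ≈ (0.4395, -0.2354)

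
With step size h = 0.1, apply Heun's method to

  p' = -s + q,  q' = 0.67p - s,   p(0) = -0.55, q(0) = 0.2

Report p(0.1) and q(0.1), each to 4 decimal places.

-0.5368, 0.1588

Heun on (p,q): k1 = f(s_n, state_n); k2 = f(s_n + h, state_n + h·k1); state_{n+1} = state_n + (h/2)·(k1 + k2).
0.000000: (-0.550000, 0.200000)
  k1 = (0.200000, -0.368500)
  predictor → (-0.530000, 0.163150)
  k2 = (0.063150, -0.455100)
  → (-0.536843, 0.158820)
(p(0.1), q(0.1)) ≈ (-0.5368, 0.1588)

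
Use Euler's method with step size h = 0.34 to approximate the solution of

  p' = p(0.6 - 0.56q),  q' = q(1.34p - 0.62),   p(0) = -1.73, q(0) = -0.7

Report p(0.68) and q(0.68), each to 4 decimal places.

-2.7858, 0.0002

Euler on (p,q): p_{n+1} = p_n + h·p', q_{n+1} = q_n + h·q'.
0.000000: (-1.730000, -0.700000); f=(-1.716160, 2.056740) → (-2.313494, -0.000708)
0.340000: (-2.313494, -0.000708); f=(-1.389014, 0.002635) → (-2.785759, 0.000188)
(p(0.68), q(0.68)) ≈ (-2.7858, 0.0002)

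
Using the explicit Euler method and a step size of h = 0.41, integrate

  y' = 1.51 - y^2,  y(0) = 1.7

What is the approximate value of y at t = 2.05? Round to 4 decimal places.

1.2288

Euler: y_{n+1} = y_n + h·f(t_n, y_n).
t=0.000000, y=1.700000: f=-1.380000 → y ← 1.700000 + 0.41·(-1.380000) = 1.134200
t=0.410000, y=1.134200: f=0.223590 → y ← 1.134200 + 0.41·0.223590 = 1.225872
t=0.820000, y=1.225872: f=0.007238 → y ← 1.225872 + 0.41·0.007238 = 1.228840
t=1.230000, y=1.228840: f=-0.000047 → y ← 1.228840 + 0.41·(-0.000047) = 1.228820
t=1.640000, y=1.228820: f=0.000000 → y ← 1.228820 + 0.41·0.000000 = 1.228821
y(2.05) ≈ 1.2288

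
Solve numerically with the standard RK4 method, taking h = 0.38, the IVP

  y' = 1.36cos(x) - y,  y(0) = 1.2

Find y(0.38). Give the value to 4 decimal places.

1.2393

RK4: k1 = f(x_n, y_n); k2 = f(x_n + h/2, y_n + (h/2)·k1); k3 = f(x_n + h/2, y_n + (h/2)·k2); k4 = f(x_n + h, y_n + h·k3); y_{n+1} = y_n + (h/6)·(k1 + 2k2 + 2k3 + k4).
x=0.000000, y=1.200000:
  k1 = f(0.000000, 1.200000) = 0.160000
  k2 = f(0.190000, 1.230400) = 0.105126
  k3 = f(0.190000, 1.219974) = 0.115552
  k4 = f(0.380000, 1.243910) = 0.019074
  y ← 1.200000 + (0.38/6)·(k1 + 2k2 + 2k3 + k4) = 1.239294
y(0.38) ≈ 1.2393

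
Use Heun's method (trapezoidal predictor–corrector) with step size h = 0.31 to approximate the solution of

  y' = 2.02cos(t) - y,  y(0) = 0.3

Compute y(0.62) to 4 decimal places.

1.0035

Heun: k1 = f(t_n, y_n); k2 = f(t_n + h, y_n + h·k1); y_{n+1} = y_n + (h/2)·(k1 + k2).
t=0.000000, y=0.300000:
  k1 = f(0.000000, 0.300000) = 1.720000
  k2 = f(0.310000, 0.833200) = 1.090514
  y ← 0.300000 + (0.31/2)·(1.720000 + 1.090514) = 0.735630
t=0.310000, y=0.735630:
  k1 = f(0.310000, 0.735630) = 1.188084
  k2 = f(0.620000, 1.103936) = 0.540099
  y ← 0.735630 + (0.31/2)·(1.188084 + 0.540099) = 1.003498
y(0.62) ≈ 1.0035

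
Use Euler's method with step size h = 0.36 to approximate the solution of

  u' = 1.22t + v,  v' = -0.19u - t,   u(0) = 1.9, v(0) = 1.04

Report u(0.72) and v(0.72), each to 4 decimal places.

Euler on (u,v): u_{n+1} = u_n + h·u', v_{n+1} = v_n + h·v'.
0.000000: (1.900000, 1.040000); f=(1.040000, -0.361000) → (2.274400, 0.910040)
0.360000: (2.274400, 0.910040); f=(1.349240, -0.792136) → (2.760126, 0.624871)
(u(0.72), v(0.72)) ≈ (2.7601, 0.6249)

2.7601, 0.6249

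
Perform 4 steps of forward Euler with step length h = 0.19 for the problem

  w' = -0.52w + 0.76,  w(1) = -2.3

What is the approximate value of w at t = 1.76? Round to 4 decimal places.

Euler: w_{n+1} = w_n + h·f(t_n, w_n).
t=1.000000, w=-2.300000: f=1.956000 → w ← -2.300000 + 0.19·1.956000 = -1.928360
t=1.190000, w=-1.928360: f=1.762747 → w ← -1.928360 + 0.19·1.762747 = -1.593438
t=1.380000, w=-1.593438: f=1.588588 → w ← -1.593438 + 0.19·1.588588 = -1.291606
t=1.570000, w=-1.291606: f=1.431635 → w ← -1.291606 + 0.19·1.431635 = -1.019596
w(1.76) ≈ -1.0196

-1.0196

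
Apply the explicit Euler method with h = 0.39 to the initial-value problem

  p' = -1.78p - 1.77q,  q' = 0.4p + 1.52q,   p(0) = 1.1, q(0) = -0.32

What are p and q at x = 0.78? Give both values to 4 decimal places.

0.4038, -0.4516

Euler on (p,q): p_{n+1} = p_n + h·p', q_{n+1} = q_n + h·q'.
0.000000: (1.100000, -0.320000); f=(-1.391600, -0.046400) → (0.557276, -0.338096)
0.390000: (0.557276, -0.338096); f=(-0.393521, -0.290996) → (0.403803, -0.451584)
(p(0.78), q(0.78)) ≈ (0.4038, -0.4516)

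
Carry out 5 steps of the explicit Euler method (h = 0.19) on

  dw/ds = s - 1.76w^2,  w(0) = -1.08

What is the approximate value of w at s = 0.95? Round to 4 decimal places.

Euler: w_{n+1} = w_n + h·f(s_n, w_n).
s=0.000000, w=-1.080000: f=-2.052864 → w ← -1.080000 + 0.19·(-2.052864) = -1.470044
s=0.190000, w=-1.470044: f=-3.613413 → w ← -1.470044 + 0.19·(-3.613413) = -2.156593
s=0.380000, w=-2.156593: f=-7.805569 → w ← -2.156593 + 0.19·(-7.805569) = -3.639651
s=0.570000, w=-3.639651: f=-22.744820 → w ← -3.639651 + 0.19·(-22.744820) = -7.961166
s=0.760000, w=-7.961166: f=-110.789098 → w ← -7.961166 + 0.19·(-110.789098) = -29.011095
w(0.95) ≈ -29.0111

-29.0111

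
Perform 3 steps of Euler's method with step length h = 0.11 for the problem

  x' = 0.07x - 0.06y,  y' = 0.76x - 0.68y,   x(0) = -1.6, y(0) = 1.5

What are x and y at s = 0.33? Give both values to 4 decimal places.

-1.6624, 0.8106

Euler on (x,y): x_{n+1} = x_n + h·x', y_{n+1} = y_n + h·y'.
0.000000: (-1.600000, 1.500000); f=(-0.202000, -2.236000) → (-1.622220, 1.254040)
0.110000: (-1.622220, 1.254040); f=(-0.188798, -2.085634) → (-1.642988, 1.024620)
0.220000: (-1.642988, 1.024620); f=(-0.176486, -1.945412) → (-1.662401, 0.810625)
(x(0.33), y(0.33)) ≈ (-1.6624, 0.8106)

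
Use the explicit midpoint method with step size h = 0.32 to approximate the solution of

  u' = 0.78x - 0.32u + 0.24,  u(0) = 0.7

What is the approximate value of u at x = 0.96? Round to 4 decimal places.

Midpoint: k1 = f(x_n, u_n); k2 = f(x_n + h/2, u_n + (h/2)·k1); u_{n+1} = u_n + h·k2.
x=0.000000, u=0.700000:
  k1 = f(0.000000, 0.700000) = 0.016000
  k2 = f(0.160000, 0.702560) = 0.139981
  u ← 0.700000 + 0.32·0.139981 = 0.744794
x=0.320000, u=0.744794:
  k1 = f(0.320000, 0.744794) = 0.251266
  k2 = f(0.480000, 0.784996) = 0.363201
  u ← 0.744794 + 0.32·0.363201 = 0.861018
x=0.640000, u=0.861018:
  k1 = f(0.640000, 0.861018) = 0.463674
  k2 = f(0.800000, 0.935206) = 0.564734
  u ← 0.861018 + 0.32·0.564734 = 1.041733
u(0.96) ≈ 1.0417

1.0417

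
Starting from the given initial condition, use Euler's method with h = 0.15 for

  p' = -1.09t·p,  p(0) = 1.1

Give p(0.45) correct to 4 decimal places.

Euler: p_{n+1} = p_n + h·f(t_n, p_n).
t=0.000000, p=1.100000: f=0.000000 → p ← 1.100000 + 0.15·0.000000 = 1.100000
t=0.150000, p=1.100000: f=-0.179850 → p ← 1.100000 + 0.15·(-0.179850) = 1.073022
t=0.300000, p=1.073022: f=-0.350878 → p ← 1.073022 + 0.15·(-0.350878) = 1.020391
p(0.45) ≈ 1.0204

1.0204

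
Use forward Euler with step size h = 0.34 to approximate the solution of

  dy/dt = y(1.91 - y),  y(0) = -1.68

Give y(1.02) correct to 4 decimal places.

Euler: y_{n+1} = y_n + h·f(t_n, y_n).
t=0.000000, y=-1.680000: f=-6.031200 → y ← -1.680000 + 0.34·(-6.031200) = -3.730608
t=0.340000, y=-3.730608: f=-21.042897 → y ← -3.730608 + 0.34·(-21.042897) = -10.885193
t=0.680000, y=-10.885193: f=-139.278147 → y ← -10.885193 + 0.34·(-139.278147) = -58.239763
y(1.02) ≈ -58.2398

-58.2398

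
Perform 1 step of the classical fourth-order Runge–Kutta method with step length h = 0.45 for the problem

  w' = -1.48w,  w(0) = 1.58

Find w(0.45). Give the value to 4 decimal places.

RK4: k1 = f(s_n, w_n); k2 = f(s_n + h/2, w_n + (h/2)·k1); k3 = f(s_n + h/2, w_n + (h/2)·k2); k4 = f(s_n + h, w_n + h·k3); w_{n+1} = w_n + (h/6)·(k1 + 2k2 + 2k3 + k4).
s=0.000000, w=1.580000:
  k1 = f(0.000000, 1.580000) = -2.338400
  k2 = f(0.225000, 1.053860) = -1.559713
  k3 = f(0.225000, 1.229065) = -1.819016
  k4 = f(0.450000, 0.761443) = -1.126936
  w ← 1.580000 + (0.45/6)·(k1 + 2k2 + 2k3 + k4) = 0.813291
w(0.45) ≈ 0.8133

0.8133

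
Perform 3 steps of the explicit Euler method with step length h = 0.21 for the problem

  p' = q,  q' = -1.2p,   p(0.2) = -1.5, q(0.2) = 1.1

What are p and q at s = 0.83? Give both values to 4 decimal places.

-0.5811, 2.0394

Euler on (p,q): p_{n+1} = p_n + h·p', q_{n+1} = q_n + h·q'.
0.200000: (-1.500000, 1.100000); f=(1.100000, 1.800000) → (-1.269000, 1.478000)
0.410000: (-1.269000, 1.478000); f=(1.478000, 1.522800) → (-0.958620, 1.797788)
0.620000: (-0.958620, 1.797788); f=(1.797788, 1.150344) → (-0.581085, 2.039360)
(p(0.83), q(0.83)) ≈ (-0.5811, 2.0394)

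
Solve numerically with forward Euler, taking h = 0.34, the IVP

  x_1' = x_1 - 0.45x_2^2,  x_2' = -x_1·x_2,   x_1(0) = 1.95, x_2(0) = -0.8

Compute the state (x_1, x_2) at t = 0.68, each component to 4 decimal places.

3.3591, -0.0391

Euler on (x_1,x_2): x_1_{n+1} = x_1_n + h·x_1', x_2_{n+1} = x_2_n + h·x_2'.
0.000000: (1.950000, -0.800000); f=(1.662000, 1.560000) → (2.515080, -0.269600)
0.340000: (2.515080, -0.269600); f=(2.482372, 0.678066) → (3.359087, -0.039058)
(x_1(0.68), x_2(0.68)) ≈ (3.3591, -0.0391)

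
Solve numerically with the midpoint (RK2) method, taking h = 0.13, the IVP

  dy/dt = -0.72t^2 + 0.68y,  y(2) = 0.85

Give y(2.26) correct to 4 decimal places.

Midpoint: k1 = f(t_n, y_n); k2 = f(t_n + h/2, y_n + (h/2)·k1); y_{n+1} = y_n + h·k2.
t=2.000000, y=0.850000:
  k1 = f(2.000000, 0.850000) = -2.302000
  k2 = f(2.065000, 0.700370) = -2.593990
  y ← 0.850000 + 0.13·(-2.593990) = 0.512781
t=2.130000, y=0.512781:
  k1 = f(2.130000, 0.512781) = -2.917877
  k2 = f(2.195000, 0.323119) = -3.249257
  y ← 0.512781 + 0.13·(-3.249257) = 0.090378
y(2.26) ≈ 0.0904

0.0904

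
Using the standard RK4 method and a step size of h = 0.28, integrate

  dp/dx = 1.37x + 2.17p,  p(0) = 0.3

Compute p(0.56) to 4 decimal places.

RK4: k1 = f(x_n, p_n); k2 = f(x_n + h/2, p_n + (h/2)·k1); k3 = f(x_n + h/2, p_n + (h/2)·k2); k4 = f(x_n + h, p_n + h·k3); p_{n+1} = p_n + (h/6)·(k1 + 2k2 + 2k3 + k4).
x=0.000000, p=0.300000:
  k1 = f(0.000000, 0.300000) = 0.651000
  k2 = f(0.140000, 0.391140) = 1.040574
  k3 = f(0.140000, 0.445680) = 1.158926
  k4 = f(0.280000, 0.624499) = 1.738764
  p ← 0.300000 + (0.28/6)·(k1 + 2k2 + 2k3 + k4) = 0.616809
x=0.280000, p=0.616809:
  k1 = f(0.280000, 0.616809) = 1.722075
  k2 = f(0.420000, 0.857900) = 2.437042
  k3 = f(0.420000, 0.957995) = 2.654249
  k4 = f(0.560000, 1.359999) = 3.718397
  p ← 0.616809 + (0.28/6)·(k1 + 2k2 + 2k3 + k4) = 1.345885
p(0.56) ≈ 1.3459

1.3459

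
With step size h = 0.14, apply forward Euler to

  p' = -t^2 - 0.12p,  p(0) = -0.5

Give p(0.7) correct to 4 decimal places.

-0.5408

Euler: p_{n+1} = p_n + h·f(t_n, p_n).
t=0.000000, p=-0.500000: f=0.060000 → p ← -0.500000 + 0.14·0.060000 = -0.491600
t=0.140000, p=-0.491600: f=0.039392 → p ← -0.491600 + 0.14·0.039392 = -0.486085
t=0.280000, p=-0.486085: f=-0.020070 → p ← -0.486085 + 0.14·(-0.020070) = -0.488895
t=0.420000, p=-0.488895: f=-0.117733 → p ← -0.488895 + 0.14·(-0.117733) = -0.505377
t=0.560000, p=-0.505377: f=-0.252955 → p ← -0.505377 + 0.14·(-0.252955) = -0.540791
p(0.7) ≈ -0.5408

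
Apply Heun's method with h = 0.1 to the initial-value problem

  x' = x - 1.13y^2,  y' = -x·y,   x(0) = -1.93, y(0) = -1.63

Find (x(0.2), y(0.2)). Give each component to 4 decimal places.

-3.3914, -2.6850

Heun on (x,y): k1 = f(s_n, state_n); k2 = f(s_n + h, state_n + h·k1); state_{n+1} = state_n + (h/2)·(k1 + k2).
0.000000: (-1.930000, -1.630000)
  k1 = (-4.932297, -3.145900)
  predictor → (-2.423230, -1.944590)
  k2 = (-6.696246, -4.712188)
  → (-2.511427, -2.022904)
0.100000: (-2.511427, -2.022904)
  k1 = (-7.135548, -5.080377)
  predictor → (-3.224982, -2.530942)
  k2 = (-10.463387, -8.162243)
  → (-3.391374, -2.685035)
(x(0.2), y(0.2)) ≈ (-3.3914, -2.6850)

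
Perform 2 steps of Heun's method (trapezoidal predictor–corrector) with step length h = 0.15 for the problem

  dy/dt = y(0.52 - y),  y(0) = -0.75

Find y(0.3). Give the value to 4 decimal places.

Heun: k1 = f(t_n, y_n); k2 = f(t_n + h, y_n + h·k1); y_{n+1} = y_n + (h/2)·(k1 + k2).
t=0.000000, y=-0.750000:
  k1 = f(0.000000, -0.750000) = -0.952500
  k2 = f(0.150000, -0.892875) = -1.261521
  y ← -0.750000 + (0.15/2)·(-0.952500 + (-1.261521)) = -0.916052
t=0.150000, y=-0.916052:
  k1 = f(0.150000, -0.916052) = -1.315497
  k2 = f(0.300000, -1.113376) = -1.818562
  y ← -0.916052 + (0.15/2)·(-1.315497 + (-1.818562)) = -1.151106
y(0.3) ≈ -1.1511

-1.1511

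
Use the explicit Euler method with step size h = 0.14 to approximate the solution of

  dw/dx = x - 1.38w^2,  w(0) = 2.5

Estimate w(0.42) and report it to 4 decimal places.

Euler: w_{n+1} = w_n + h·f(x_n, w_n).
x=0.000000, w=2.500000: f=-8.625000 → w ← 2.500000 + 0.14·(-8.625000) = 1.292500
x=0.140000, w=1.292500: f=-2.165368 → w ← 1.292500 + 0.14·(-2.165368) = 0.989349
x=0.280000, w=0.989349: f=-1.070759 → w ← 0.989349 + 0.14·(-1.070759) = 0.839442
w(0.42) ≈ 0.8394

0.8394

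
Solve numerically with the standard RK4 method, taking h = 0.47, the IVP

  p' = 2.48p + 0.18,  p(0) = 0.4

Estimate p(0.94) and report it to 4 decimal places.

RK4: k1 = f(x_n, p_n); k2 = f(x_n + h/2, p_n + (h/2)·k1); k3 = f(x_n + h/2, p_n + (h/2)·k2); k4 = f(x_n + h, p_n + h·k3); p_{n+1} = p_n + (h/6)·(k1 + 2k2 + 2k3 + k4).
x=0.000000, p=0.400000:
  k1 = f(0.000000, 0.400000) = 1.172000
  k2 = f(0.235000, 0.675420) = 1.855042
  k3 = f(0.235000, 0.835935) = 2.253118
  k4 = f(0.470000, 1.458966) = 3.798235
  p ← 0.400000 + (0.47/6)·(k1 + 2k2 + 2k3 + k4) = 1.432947
x=0.470000, p=1.432947:
  k1 = f(0.470000, 1.432947) = 3.733708
  k2 = f(0.705000, 2.310368) = 5.909713
  k3 = f(0.705000, 2.821729) = 7.177889
  k4 = f(0.940000, 4.806554) = 12.100255
  p ← 1.432947 + (0.47/6)·(k1 + 2k2 + 2k3 + k4) = 4.723665
p(0.94) ≈ 4.7237

4.7237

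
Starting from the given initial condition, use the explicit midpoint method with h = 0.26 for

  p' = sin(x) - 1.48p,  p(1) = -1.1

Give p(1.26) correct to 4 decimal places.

-0.5651

Midpoint: k1 = f(x_n, p_n); k2 = f(x_n + h/2, p_n + (h/2)·k1); p_{n+1} = p_n + h·k2.
x=1.000000, p=-1.100000:
  k1 = f(1.000000, -1.100000) = 2.469471
  k2 = f(1.130000, -0.778969) = 2.057286
  p ← -1.100000 + 0.26·2.057286 = -0.565106
p(1.26) ≈ -0.5651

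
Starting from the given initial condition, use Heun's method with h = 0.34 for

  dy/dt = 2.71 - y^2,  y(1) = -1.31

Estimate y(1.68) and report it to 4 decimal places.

-0.0442

Heun: k1 = f(t_n, y_n); k2 = f(t_n + h, y_n + h·k1); y_{n+1} = y_n + (h/2)·(k1 + k2).
t=1.000000, y=-1.310000:
  k1 = f(1.000000, -1.310000) = 0.993900
  k2 = f(1.340000, -0.972074) = 1.765072
  y ← -1.310000 + (0.34/2)·(0.993900 + 1.765072) = -0.840975
t=1.340000, y=-0.840975:
  k1 = f(1.340000, -0.840975) = 2.002761
  k2 = f(1.680000, -0.160036) = 2.684389
  y ← -0.840975 + (0.34/2)·(2.002761 + 2.684389) = -0.044159
y(1.68) ≈ -0.0442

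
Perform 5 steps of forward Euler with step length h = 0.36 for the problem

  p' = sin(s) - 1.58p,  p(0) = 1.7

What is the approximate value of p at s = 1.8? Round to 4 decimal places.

0.5735

Euler: p_{n+1} = p_n + h·f(s_n, p_n).
s=0.000000, p=1.700000: f=-2.686000 → p ← 1.700000 + 0.36·(-2.686000) = 0.733040
s=0.360000, p=0.733040: f=-0.805929 → p ← 0.733040 + 0.36·(-0.805929) = 0.442906
s=0.720000, p=0.442906: f=-0.040406 → p ← 0.442906 + 0.36·(-0.040406) = 0.428359
s=1.080000, p=0.428359: f=0.205150 → p ← 0.428359 + 0.36·0.205150 = 0.502213
s=1.440000, p=0.502213: f=0.197961 → p ← 0.502213 + 0.36·0.197961 = 0.573479
p(1.8) ≈ 0.5735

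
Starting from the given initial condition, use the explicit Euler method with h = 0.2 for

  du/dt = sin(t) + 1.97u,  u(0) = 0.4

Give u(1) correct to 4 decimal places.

2.6655

Euler: u_{n+1} = u_n + h·f(t_n, u_n).
t=0.000000, u=0.400000: f=0.788000 → u ← 0.400000 + 0.2·0.788000 = 0.557600
t=0.200000, u=0.557600: f=1.297141 → u ← 0.557600 + 0.2·1.297141 = 0.817028
t=0.400000, u=0.817028: f=1.998964 → u ← 0.817028 + 0.2·1.998964 = 1.216821
t=0.600000, u=1.216821: f=2.961780 → u ← 1.216821 + 0.2·2.961780 = 1.809177
t=0.800000, u=1.809177: f=4.281435 → u ← 1.809177 + 0.2·4.281435 = 2.665464
u(1) ≈ 2.6655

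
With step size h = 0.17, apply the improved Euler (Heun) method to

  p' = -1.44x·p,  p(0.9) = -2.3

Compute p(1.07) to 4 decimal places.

-1.8118

Heun: k1 = f(x_n, p_n); k2 = f(x_n + h, p_n + h·k1); p_{n+1} = p_n + (h/2)·(k1 + k2).
x=0.900000, p=-2.300000:
  k1 = f(0.900000, -2.300000) = 2.980800
  k2 = f(1.070000, -1.793264) = 2.763061
  p ← -2.300000 + (0.17/2)·(2.980800 + 2.763061) = -1.811772
p(1.07) ≈ -1.8118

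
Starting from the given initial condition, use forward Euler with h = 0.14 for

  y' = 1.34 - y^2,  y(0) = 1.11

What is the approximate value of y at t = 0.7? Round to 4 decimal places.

1.1507

Euler: y_{n+1} = y_n + h·f(t_n, y_n).
t=0.000000, y=1.110000: f=0.107900 → y ← 1.110000 + 0.14·0.107900 = 1.125106
t=0.140000, y=1.125106: f=0.074136 → y ← 1.125106 + 0.14·0.074136 = 1.135485
t=0.280000, y=1.135485: f=0.050674 → y ← 1.135485 + 0.14·0.050674 = 1.142579
t=0.420000, y=1.142579: f=0.034512 → y ← 1.142579 + 0.14·0.034512 = 1.147411
t=0.560000, y=1.147411: f=0.023448 → y ← 1.147411 + 0.14·0.023448 = 1.150694
y(0.7) ≈ 1.1507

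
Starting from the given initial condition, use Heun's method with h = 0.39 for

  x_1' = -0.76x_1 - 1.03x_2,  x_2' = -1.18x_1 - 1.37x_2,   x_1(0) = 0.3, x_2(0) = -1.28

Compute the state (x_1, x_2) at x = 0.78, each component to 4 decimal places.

0.6938, -0.8340

Heun on (x_1,x_2): k1 = f(x_n, state_n); k2 = f(x_n + h, state_n + h·k1); state_{n+1} = state_n + (h/2)·(k1 + k2).
0.000000: (0.300000, -1.280000)
  k1 = (1.090400, 1.399600)
  predictor → (0.725256, -0.734156)
  k2 = (0.204986, 0.149992)
  → (0.552600, -0.977830)
0.390000: (0.552600, -0.977830)
  k1 = (0.587188, 0.687558)
  predictor → (0.781604, -0.709682)
  k2 = (0.136954, 0.049972)
  → (0.693808, -0.834011)
(x_1(0.78), x_2(0.78)) ≈ (0.6938, -0.8340)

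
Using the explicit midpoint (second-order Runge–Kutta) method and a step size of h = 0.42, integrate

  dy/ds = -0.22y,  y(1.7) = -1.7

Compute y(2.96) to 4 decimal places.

-1.2890

Midpoint: k1 = f(s_n, y_n); k2 = f(s_n + h/2, y_n + (h/2)·k1); y_{n+1} = y_n + h·k2.
s=1.700000, y=-1.700000:
  k1 = f(1.700000, -1.700000) = 0.374000
  k2 = f(1.910000, -1.621460) = 0.356721
  y ← -1.700000 + 0.42·0.356721 = -1.550177
s=2.120000, y=-1.550177:
  k1 = f(2.120000, -1.550177) = 0.341039
  k2 = f(2.330000, -1.478559) = 0.325283
  y ← -1.550177 + 0.42·0.325283 = -1.413558
s=2.540000, y=-1.413558:
  k1 = f(2.540000, -1.413558) = 0.310983
  k2 = f(2.750000, -1.348252) = 0.296615
  y ← -1.413558 + 0.42·0.296615 = -1.288980
y(2.96) ≈ -1.2890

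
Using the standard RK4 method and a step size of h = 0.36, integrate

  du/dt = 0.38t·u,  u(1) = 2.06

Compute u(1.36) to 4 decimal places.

RK4: k1 = f(t_n, u_n); k2 = f(t_n + h/2, u_n + (h/2)·k1); k3 = f(t_n + h/2, u_n + (h/2)·k2); k4 = f(t_n + h, u_n + h·k3); u_{n+1} = u_n + (h/6)·(k1 + 2k2 + 2k3 + k4).
t=1.000000, u=2.060000:
  k1 = f(1.000000, 2.060000) = 0.782800
  k2 = f(1.180000, 2.200904) = 0.986885
  k3 = f(1.180000, 2.237639) = 1.003357
  k4 = f(1.360000, 2.421209) = 1.251281
  u ← 2.060000 + (0.36/6)·(k1 + 2k2 + 2k3 + k4) = 2.420874
u(1.36) ≈ 2.4209

2.4209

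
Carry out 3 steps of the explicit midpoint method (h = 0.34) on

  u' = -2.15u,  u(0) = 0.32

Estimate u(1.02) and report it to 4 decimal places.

0.0493

Midpoint: k1 = f(s_n, u_n); k2 = f(s_n + h/2, u_n + (h/2)·k1); u_{n+1} = u_n + h·k2.
s=0.000000, u=0.320000:
  k1 = f(0.000000, 0.320000) = -0.688000
  k2 = f(0.170000, 0.203040) = -0.436536
  u ← 0.320000 + 0.34·(-0.436536) = 0.171578
s=0.340000, u=0.171578:
  k1 = f(0.340000, 0.171578) = -0.368892
  k2 = f(0.510000, 0.108866) = -0.234062
  u ← 0.171578 + 0.34·(-0.234062) = 0.091997
s=0.680000, u=0.091997:
  k1 = f(0.680000, 0.091997) = -0.197793
  k2 = f(0.850000, 0.058372) = -0.125500
  u ← 0.091997 + 0.34·(-0.125500) = 0.049327
u(1.02) ≈ 0.0493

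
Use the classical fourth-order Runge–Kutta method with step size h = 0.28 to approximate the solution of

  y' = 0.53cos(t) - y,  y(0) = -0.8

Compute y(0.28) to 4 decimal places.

-0.4770

RK4: k1 = f(t_n, y_n); k2 = f(t_n + h/2, y_n + (h/2)·k1); k3 = f(t_n + h/2, y_n + (h/2)·k2); k4 = f(t_n + h, y_n + h·k3); y_{n+1} = y_n + (h/6)·(k1 + 2k2 + 2k3 + k4).
t=0.000000, y=-0.800000:
  k1 = f(0.000000, -0.800000) = 1.330000
  k2 = f(0.140000, -0.613800) = 1.138614
  k3 = f(0.140000, -0.640594) = 1.165408
  k4 = f(0.280000, -0.473686) = 0.983045
  y ← -0.800000 + (0.28/6)·(k1 + 2k2 + 2k3 + k4) = -0.477016
y(0.28) ≈ -0.4770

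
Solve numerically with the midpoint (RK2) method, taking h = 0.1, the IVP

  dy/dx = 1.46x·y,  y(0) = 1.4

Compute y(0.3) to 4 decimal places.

Midpoint: k1 = f(x_n, y_n); k2 = f(x_n + h/2, y_n + (h/2)·k1); y_{n+1} = y_n + h·k2.
x=0.000000, y=1.400000:
  k1 = f(0.000000, 1.400000) = 0.000000
  k2 = f(0.050000, 1.400000) = 0.102200
  y ← 1.400000 + 0.1·0.102200 = 1.410220
x=0.100000, y=1.410220:
  k1 = f(0.100000, 1.410220) = 0.205892
  k2 = f(0.150000, 1.420515) = 0.311093
  y ← 1.410220 + 0.1·0.311093 = 1.441329
x=0.200000, y=1.441329:
  k1 = f(0.200000, 1.441329) = 0.420868
  k2 = f(0.250000, 1.462373) = 0.533766
  y ← 1.441329 + 0.1·0.533766 = 1.494706
y(0.3) ≈ 1.4947

1.4947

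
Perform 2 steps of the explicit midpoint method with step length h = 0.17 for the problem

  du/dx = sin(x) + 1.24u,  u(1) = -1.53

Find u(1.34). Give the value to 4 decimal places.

Midpoint: k1 = f(x_n, u_n); k2 = f(x_n + h/2, u_n + (h/2)·k1); u_{n+1} = u_n + h·k2.
x=1.000000, u=-1.530000:
  k1 = f(1.000000, -1.530000) = -1.055729
  k2 = f(1.085000, -1.619737) = -1.124170
  u ← -1.530000 + 0.17·(-1.124170) = -1.721109
x=1.170000, u=-1.721109:
  k1 = f(1.170000, -1.721109) = -1.213425
  k2 = f(1.255000, -1.824250) = -1.311521
  u ← -1.721109 + 0.17·(-1.311521) = -1.944067
u(1.34) ≈ -1.9441

-1.9441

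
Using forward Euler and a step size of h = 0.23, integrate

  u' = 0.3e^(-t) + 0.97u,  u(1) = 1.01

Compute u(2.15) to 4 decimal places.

Euler: u_{n+1} = u_n + h·f(t_n, u_n).
t=1.000000, u=1.010000: f=1.090064 → u ← 1.010000 + 0.23·1.090064 = 1.260715
t=1.230000, u=1.260715: f=1.310581 → u ← 1.260715 + 0.23·1.310581 = 1.562148
t=1.460000, u=1.562148: f=1.584955 → u ← 1.562148 + 0.23·1.584955 = 1.926688
t=1.690000, u=1.926688: f=1.924243 → u ← 1.926688 + 0.23·1.924243 = 2.369264
t=1.920000, u=2.369264: f=2.342168 → u ← 2.369264 + 0.23·2.342168 = 2.907962
u(2.15) ≈ 2.9080

2.9080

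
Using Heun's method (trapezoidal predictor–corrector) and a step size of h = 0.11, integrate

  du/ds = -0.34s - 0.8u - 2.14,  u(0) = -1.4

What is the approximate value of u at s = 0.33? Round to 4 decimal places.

-1.7126

Heun: k1 = f(s_n, u_n); k2 = f(s_n + h, u_n + h·k1); u_{n+1} = u_n + (h/2)·(k1 + k2).
s=0.000000, u=-1.400000:
  k1 = f(0.000000, -1.400000) = -1.020000
  k2 = f(0.110000, -1.512200) = -0.967640
  u ← -1.400000 + (0.11/2)·(-1.020000 + (-0.967640)) = -1.509320
s=0.110000, u=-1.509320:
  k1 = f(0.110000, -1.509320) = -0.969944
  k2 = f(0.220000, -1.616014) = -0.921989
  u ← -1.509320 + (0.11/2)·(-0.969944 + (-0.921989)) = -1.613376
s=0.220000, u=-1.613376:
  k1 = f(0.220000, -1.613376) = -0.924099
  k2 = f(0.330000, -1.715027) = -0.880178
  u ← -1.613376 + (0.11/2)·(-0.924099 + (-0.880178)) = -1.712612
u(0.33) ≈ -1.7126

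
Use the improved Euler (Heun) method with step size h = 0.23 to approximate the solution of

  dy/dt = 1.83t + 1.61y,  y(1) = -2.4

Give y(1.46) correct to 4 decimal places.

Heun: k1 = f(t_n, y_n); k2 = f(t_n + h, y_n + h·k1); y_{n+1} = y_n + (h/2)·(k1 + k2).
t=1.000000, y=-2.400000:
  k1 = f(1.000000, -2.400000) = -2.034000
  k2 = f(1.230000, -2.867820) = -2.366290
  y ← -2.400000 + (0.23/2)·(-2.034000 + (-2.366290)) = -2.906033
t=1.230000, y=-2.906033:
  k1 = f(1.230000, -2.906033) = -2.427814
  k2 = f(1.460000, -3.464431) = -2.905933
  y ← -2.906033 + (0.23/2)·(-2.427814 + (-2.905933)) = -3.519414
y(1.46) ≈ -3.5194

-3.5194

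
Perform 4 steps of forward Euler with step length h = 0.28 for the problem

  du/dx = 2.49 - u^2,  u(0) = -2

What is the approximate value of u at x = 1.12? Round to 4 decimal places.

-14.7368

Euler: u_{n+1} = u_n + h·f(x_n, u_n).
x=0.000000, u=-2.000000: f=-1.510000 → u ← -2.000000 + 0.28·(-1.510000) = -2.422800
x=0.280000, u=-2.422800: f=-3.379960 → u ← -2.422800 + 0.28·(-3.379960) = -3.369189
x=0.560000, u=-3.369189: f=-8.861433 → u ← -3.369189 + 0.28·(-8.861433) = -5.850390
x=0.840000, u=-5.850390: f=-31.737063 → u ← -5.850390 + 0.28·(-31.737063) = -14.736768
u(1.12) ≈ -14.7368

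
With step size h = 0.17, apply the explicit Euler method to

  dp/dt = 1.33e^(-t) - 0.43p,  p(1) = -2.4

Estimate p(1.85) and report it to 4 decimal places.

-1.3854

Euler: p_{n+1} = p_n + h·f(t_n, p_n).
t=1.000000, p=-2.400000: f=1.521280 → p ← -2.400000 + 0.17·1.521280 = -2.141382
t=1.170000, p=-2.141382: f=1.333582 → p ← -2.141382 + 0.17·1.333582 = -1.914673
t=1.340000, p=-1.914673: f=1.171564 → p ← -1.914673 + 0.17·1.171564 = -1.715508
t=1.510000, p=-1.715508: f=1.031478 → p ← -1.715508 + 0.17·1.031478 = -1.540156
t=1.680000, p=-1.540156: f=0.910145 → p ← -1.540156 + 0.17·0.910145 = -1.385432
p(1.85) ≈ -1.3854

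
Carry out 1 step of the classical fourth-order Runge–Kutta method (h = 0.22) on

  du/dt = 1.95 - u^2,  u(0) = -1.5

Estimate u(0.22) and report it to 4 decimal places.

RK4: k1 = f(t_n, u_n); k2 = f(t_n + h/2, u_n + (h/2)·k1); k3 = f(t_n + h/2, u_n + (h/2)·k2); k4 = f(t_n + h, u_n + h·k3); u_{n+1} = u_n + (h/6)·(k1 + 2k2 + 2k3 + k4).
t=0.000000, u=-1.500000:
  k1 = f(0.000000, -1.500000) = -0.300000
  k2 = f(0.110000, -1.533000) = -0.400089
  k3 = f(0.110000, -1.544010) = -0.433966
  k4 = f(0.220000, -1.595473) = -0.595533
  u ← -1.500000 + (0.22/6)·(k1 + 2k2 + 2k3 + k4) = -1.594000
u(0.22) ≈ -1.5940

-1.5940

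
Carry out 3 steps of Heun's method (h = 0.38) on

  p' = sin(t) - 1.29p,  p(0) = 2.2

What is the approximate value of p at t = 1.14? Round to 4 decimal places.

Heun: k1 = f(t_n, p_n); k2 = f(t_n + h, p_n + h·k1); p_{n+1} = p_n + (h/2)·(k1 + k2).
t=0.000000, p=2.200000:
  k1 = f(0.000000, 2.200000) = -2.838000
  k2 = f(0.380000, 1.121560) = -1.075892
  p ← 2.200000 + (0.38/2)·(-2.838000 + (-1.075892)) = 1.456361
t=0.380000, p=1.456361:
  k1 = f(0.380000, 1.456361) = -1.507785
  k2 = f(0.760000, 0.883402) = -0.450668
  p ← 1.456361 + (0.38/2)·(-1.507785 + (-0.450668)) = 1.084255
t=0.760000, p=1.084255:
  k1 = f(0.760000, 1.084255) = -0.709767
  k2 = f(1.140000, 0.814543) = -0.142127
  p ← 1.084255 + (0.38/2)·(-0.709767 + (-0.142127)) = 0.922395
p(1.14) ≈ 0.9224

0.9224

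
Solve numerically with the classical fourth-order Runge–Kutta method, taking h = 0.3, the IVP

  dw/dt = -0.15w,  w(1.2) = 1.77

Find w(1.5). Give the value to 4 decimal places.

1.6921

RK4: k1 = f(t_n, w_n); k2 = f(t_n + h/2, w_n + (h/2)·k1); k3 = f(t_n + h/2, w_n + (h/2)·k2); k4 = f(t_n + h, w_n + h·k3); w_{n+1} = w_n + (h/6)·(k1 + 2k2 + 2k3 + k4).
t=1.200000, w=1.770000:
  k1 = f(1.200000, 1.770000) = -0.265500
  k2 = f(1.350000, 1.730175) = -0.259526
  k3 = f(1.350000, 1.731071) = -0.259661
  k4 = f(1.500000, 1.692102) = -0.253815
  w ← 1.770000 + (0.3/6)·(k1 + 2k2 + 2k3 + k4) = 1.692116
w(1.5) ≈ 1.6921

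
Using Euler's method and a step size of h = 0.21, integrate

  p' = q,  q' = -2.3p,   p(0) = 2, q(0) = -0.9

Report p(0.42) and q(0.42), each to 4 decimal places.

Euler on (p,q): p_{n+1} = p_n + h·p', q_{n+1} = q_n + h·q'.
0.000000: (2.000000, -0.900000); f=(-0.900000, -4.600000) → (1.811000, -1.866000)
0.210000: (1.811000, -1.866000); f=(-1.866000, -4.165300) → (1.419140, -2.740713)
(p(0.42), q(0.42)) ≈ (1.4191, -2.7407)

1.4191, -2.7407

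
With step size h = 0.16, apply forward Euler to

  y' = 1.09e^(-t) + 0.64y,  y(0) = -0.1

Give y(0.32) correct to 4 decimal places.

Euler: y_{n+1} = y_n + h·f(t_n, y_n).
t=0.000000, y=-0.100000: f=1.026000 → y ← -0.100000 + 0.16·1.026000 = 0.064160
t=0.160000, y=0.064160: f=0.969899 → y ← 0.064160 + 0.16·0.969899 = 0.219344
y(0.32) ≈ 0.2193

0.2193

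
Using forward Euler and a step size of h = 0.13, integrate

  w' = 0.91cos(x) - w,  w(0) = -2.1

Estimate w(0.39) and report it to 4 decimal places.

Euler: w_{n+1} = w_n + h·f(x_n, w_n).
x=0.000000, w=-2.100000: f=3.010000 → w ← -2.100000 + 0.13·3.010000 = -1.708700
x=0.130000, w=-1.708700: f=2.611021 → w ← -1.708700 + 0.13·2.611021 = -1.369267
x=0.260000, w=-1.369267: f=2.248682 → w ← -1.369267 + 0.13·2.248682 = -1.076939
w(0.39) ≈ -1.0769

-1.0769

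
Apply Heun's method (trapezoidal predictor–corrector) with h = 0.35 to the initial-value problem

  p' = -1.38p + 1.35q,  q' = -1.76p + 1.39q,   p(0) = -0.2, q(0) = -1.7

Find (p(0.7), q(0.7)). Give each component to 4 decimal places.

-1.5562, -2.8834

Heun on (p,q): k1 = f(t_n, state_n); k2 = f(t_n + h, state_n + h·k1); state_{n+1} = state_n + (h/2)·(k1 + k2).
0.000000: (-0.200000, -1.700000)
  k1 = (-2.019000, -2.011000)
  predictor → (-0.906650, -2.403850)
  k2 = (-1.994021, -1.745647)
  → (-0.902279, -2.357413)
0.350000: (-0.902279, -2.357413)
  k1 = (-1.937364, -1.688794)
  predictor → (-1.580356, -2.948491)
  k2 = (-1.799572, -1.316977)
  → (-1.556242, -2.883423)
(p(0.7), q(0.7)) ≈ (-1.5562, -2.8834)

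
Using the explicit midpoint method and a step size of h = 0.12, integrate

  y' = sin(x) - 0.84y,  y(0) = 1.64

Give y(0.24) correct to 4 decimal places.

1.3683

Midpoint: k1 = f(x_n, y_n); k2 = f(x_n + h/2, y_n + (h/2)·k1); y_{n+1} = y_n + h·k2.
x=0.000000, y=1.640000:
  k1 = f(0.000000, 1.640000) = -1.377600
  k2 = f(0.060000, 1.557344) = -1.248205
  y ← 1.640000 + 0.12·(-1.248205) = 1.490215
x=0.120000, y=1.490215:
  k1 = f(0.120000, 1.490215) = -1.132069
  k2 = f(0.180000, 1.422291) = -1.015695
  y ← 1.490215 + 0.12·(-1.015695) = 1.368332
y(0.24) ≈ 1.3683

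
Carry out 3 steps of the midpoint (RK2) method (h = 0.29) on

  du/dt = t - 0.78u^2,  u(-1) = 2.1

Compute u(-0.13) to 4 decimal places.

0.7345

Midpoint: k1 = f(t_n, u_n); k2 = f(t_n + h/2, u_n + (h/2)·k1); u_{n+1} = u_n + h·k2.
t=-1.000000, u=2.100000:
  k1 = f(-1.000000, 2.100000) = -4.439800
  k2 = f(-0.855000, 1.456229) = -2.509070
  u ← 2.100000 + 0.29·(-2.509070) = 1.372370
t=-0.710000, u=1.372370:
  k1 = f(-0.710000, 1.372370) = -2.179051
  k2 = f(-0.565000, 1.056407) = -1.435477
  u ← 1.372370 + 0.29·(-1.435477) = 0.956081
t=-0.420000, u=0.956081:
  k1 = f(-0.420000, 0.956081) = -1.132991
  k2 = f(-0.275000, 0.791798) = -0.764016
  u ← 0.956081 + 0.29·(-0.764016) = 0.734517
u(-0.13) ≈ 0.7345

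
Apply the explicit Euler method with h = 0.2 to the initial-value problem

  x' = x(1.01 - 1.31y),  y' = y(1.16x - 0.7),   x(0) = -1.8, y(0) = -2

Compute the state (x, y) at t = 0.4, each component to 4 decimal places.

Euler on (x,y): x_{n+1} = x_n + h·x', y_{n+1} = y_n + h·y'.
0.000000: (-1.800000, -2.000000); f=(-6.534000, 5.576000) → (-3.106800, -0.884800)
0.200000: (-3.106800, -0.884800); f=(-6.738923, 3.808080) → (-4.454585, -0.123184)
(x(0.4), y(0.4)) ≈ (-4.4546, -0.1232)

-4.4546, -0.1232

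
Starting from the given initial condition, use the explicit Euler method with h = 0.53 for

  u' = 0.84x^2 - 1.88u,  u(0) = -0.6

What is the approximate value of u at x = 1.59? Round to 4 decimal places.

Euler: u_{n+1} = u_n + h·f(x_n, u_n).
x=0.000000, u=-0.600000: f=1.128000 → u ← -0.600000 + 0.53·1.128000 = -0.002160
x=0.530000, u=-0.002160: f=0.240017 → u ← -0.002160 + 0.53·0.240017 = 0.125049
x=1.060000, u=0.125049: f=0.708732 → u ← 0.125049 + 0.53·0.708732 = 0.500677
u(1.59) ≈ 0.5007

0.5007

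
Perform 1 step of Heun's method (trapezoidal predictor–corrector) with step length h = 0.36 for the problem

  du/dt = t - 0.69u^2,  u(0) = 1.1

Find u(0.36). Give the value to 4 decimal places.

0.9351

Heun: k1 = f(t_n, u_n); k2 = f(t_n + h, u_n + h·k1); u_{n+1} = u_n + (h/2)·(k1 + k2).
t=0.000000, u=1.100000:
  k1 = f(0.000000, 1.100000) = -0.834900
  k2 = f(0.360000, 0.799436) = -0.080978
  u ← 1.100000 + (0.36/2)·(-0.834900 + (-0.080978)) = 0.935142
u(0.36) ≈ 0.9351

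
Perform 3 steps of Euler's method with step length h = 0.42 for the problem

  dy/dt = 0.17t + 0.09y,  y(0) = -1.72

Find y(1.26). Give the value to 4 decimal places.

Euler: y_{n+1} = y_n + h·f(t_n, y_n).
t=0.000000, y=-1.720000: f=-0.154800 → y ← -1.720000 + 0.42·(-0.154800) = -1.785016
t=0.420000, y=-1.785016: f=-0.089251 → y ← -1.785016 + 0.42·(-0.089251) = -1.822502
t=0.840000, y=-1.822502: f=-0.021225 → y ← -1.822502 + 0.42·(-0.021225) = -1.831416
y(1.26) ≈ -1.8314

-1.8314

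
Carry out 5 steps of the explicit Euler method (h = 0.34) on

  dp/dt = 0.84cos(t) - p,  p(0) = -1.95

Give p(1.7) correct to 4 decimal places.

0.1425

Euler: p_{n+1} = p_n + h·f(t_n, p_n).
t=0.000000, p=-1.950000: f=2.790000 → p ← -1.950000 + 0.34·2.790000 = -1.001400
t=0.340000, p=-1.001400: f=1.793314 → p ← -1.001400 + 0.34·1.793314 = -0.391673
t=0.680000, p=-0.391673: f=1.044834 → p ← -0.391673 + 0.34·1.044834 = -0.036430
t=1.020000, p=-0.036430: f=0.476057 → p ← -0.036430 + 0.34·0.476057 = 0.125430
t=1.360000, p=0.125430: f=0.050331 → p ← 0.125430 + 0.34·0.050331 = 0.142542
p(1.7) ≈ 0.1425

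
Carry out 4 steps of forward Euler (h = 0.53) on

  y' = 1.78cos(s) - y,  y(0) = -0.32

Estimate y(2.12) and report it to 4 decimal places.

0.4608

Euler: y_{n+1} = y_n + h·f(s_n, y_n).
s=0.000000, y=-0.320000: f=2.100000 → y ← -0.320000 + 0.53·2.100000 = 0.793000
s=0.530000, y=0.793000: f=0.742797 → y ← 0.793000 + 0.53·0.742797 = 1.186682
s=1.060000, y=1.186682: f=-0.316490 → y ← 1.186682 + 0.53·(-0.316490) = 1.018943
s=1.590000, y=1.018943: f=-1.053123 → y ← 1.018943 + 0.53·(-1.053123) = 0.460787
y(2.12) ≈ 0.4608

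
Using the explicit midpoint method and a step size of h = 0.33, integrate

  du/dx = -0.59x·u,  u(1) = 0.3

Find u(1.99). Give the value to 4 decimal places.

0.1251

Midpoint: k1 = f(x_n, u_n); k2 = f(x_n + h/2, u_n + (h/2)·k1); u_{n+1} = u_n + h·k2.
x=1.000000, u=0.300000:
  k1 = f(1.000000, 0.300000) = -0.177000
  k2 = f(1.165000, 0.270795) = -0.186131
  u ← 0.300000 + 0.33·(-0.186131) = 0.238577
x=1.330000, u=0.238577:
  k1 = f(1.330000, 0.238577) = -0.187211
  k2 = f(1.495000, 0.207687) = -0.183190
  u ← 0.238577 + 0.33·(-0.183190) = 0.178124
x=1.660000, u=0.178124:
  k1 = f(1.660000, 0.178124) = -0.174455
  k2 = f(1.825000, 0.149339) = -0.160801
  u ← 0.178124 + 0.33·(-0.160801) = 0.125060
u(1.99) ≈ 0.1251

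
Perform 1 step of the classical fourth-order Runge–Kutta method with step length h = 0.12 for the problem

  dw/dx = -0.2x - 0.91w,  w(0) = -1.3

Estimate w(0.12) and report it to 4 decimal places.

RK4: k1 = f(x_n, w_n); k2 = f(x_n + h/2, w_n + (h/2)·k1); k3 = f(x_n + h/2, w_n + (h/2)·k2); k4 = f(x_n + h, w_n + h·k3); w_{n+1} = w_n + (h/6)·(k1 + 2k2 + 2k3 + k4).
x=0.000000, w=-1.300000:
  k1 = f(0.000000, -1.300000) = 1.183000
  k2 = f(0.060000, -1.229020) = 1.106408
  k3 = f(0.060000, -1.233616) = 1.110590
  k4 = f(0.120000, -1.166729) = 1.037724
  w ← -1.300000 + (0.12/6)·(k1 + 2k2 + 2k3 + k4) = -1.166906
w(0.12) ≈ -1.1669

-1.1669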